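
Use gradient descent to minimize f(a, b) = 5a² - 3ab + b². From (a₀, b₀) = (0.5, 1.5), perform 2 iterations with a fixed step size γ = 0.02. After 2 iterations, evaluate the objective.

1.1529602

∇f = (10a - 3b, -3a + 2b)
(a₁, b₁) = (0.5, 1.5) − 0.02·(0.5, 1.5) = (0.49, 1.47)
(a₂, b₂) = (0.49, 1.47) − 0.02·(0.49, 1.47) = (0.4802, 1.4406)
f(0.4802, 1.4406) = 1.1529602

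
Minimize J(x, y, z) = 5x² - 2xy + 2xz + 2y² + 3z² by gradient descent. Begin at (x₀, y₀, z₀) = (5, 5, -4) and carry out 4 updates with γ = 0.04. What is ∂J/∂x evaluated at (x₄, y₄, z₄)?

∇J = (10x - 2y + 2z, -2x + 4y, 2x + 6z)
Step 1: at (5, 5, -4), ∇J = (32, 10, -14) → (5, 5, -4) − 0.04·(32, 10, -14) = (3.72, 4.6, -3.44)
Step 2: at (3.72, 4.6, -3.44), ∇J = (21.12, 10.96, -13.2) → (3.72, 4.6, -3.44) − 0.04·(21.12, 10.96, -13.2) = (2.8752, 4.1616, -2.912)
Step 3: at (2.8752, 4.1616, -2.912), ∇J = (14.6048, 10.896, -11.7216) → (2.8752, 4.1616, -2.912) − 0.04·(14.6048, 10.896, -11.7216) = (2.291008, 3.72576, -2.443136)
Step 4: at (2.291008, 3.72576, -2.443136), ∇J = (10.572288, 10.321024, -10.0768) → (2.291008, 3.72576, -2.443136) − 0.04·(10.572288, 10.321024, -10.0768) = (1.86811648, 3.31291904, -2.040064)
∂J/∂x at (1.86811648, 3.31291904, -2.040064) = 7.97519872

7.97519872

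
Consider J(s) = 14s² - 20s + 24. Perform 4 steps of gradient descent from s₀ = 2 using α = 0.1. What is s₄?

J′(s) = 28s - 20
s₁ = 2 − 0.1·36 = -1.6
s₂ = -1.6 − 0.1·(-64.8) = 4.88
s₃ = 4.88 − 0.1·116.64 = -6.784
s₄ = -6.784 − 0.1·(-209.952) = 14.2112

14.2112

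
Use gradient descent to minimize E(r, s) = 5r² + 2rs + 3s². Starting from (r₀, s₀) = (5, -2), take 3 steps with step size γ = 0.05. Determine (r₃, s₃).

(0.93, -1.274)

∇E = (10r + 2s, 2r + 6s)
(r₁, s₁) = (5, -2) − 0.05·(46, -2) = (2.7, -1.9)
(r₂, s₂) = (2.7, -1.9) − 0.05·(23.2, -6) = (1.54, -1.6)
(r₃, s₃) = (1.54, -1.6) − 0.05·(12.2, -6.52) = (0.93, -1.274)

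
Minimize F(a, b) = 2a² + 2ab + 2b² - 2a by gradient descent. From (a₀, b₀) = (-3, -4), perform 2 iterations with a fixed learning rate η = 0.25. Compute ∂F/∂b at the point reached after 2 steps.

-5.5

∇F = (4a + 2b - 2, 2a + 4b)
(a₁, b₁) = (-3, -4) − 0.25·(-22, -22) = (2.5, 1.5)
(a₂, b₂) = (2.5, 1.5) − 0.25·(11, 11) = (-0.25, -1.25)
∂F/∂b at (-0.25, -1.25) = -5.5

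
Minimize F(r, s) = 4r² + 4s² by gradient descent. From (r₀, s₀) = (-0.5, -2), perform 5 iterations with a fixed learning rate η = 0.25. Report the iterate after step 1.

∇F = (8r, 8s)
Step 1: at (-0.5, -2), ∇F = (-4, -16) → (-0.5, -2) − 0.25·(-4, -16) = (0.5, 2)

(0.5, 2)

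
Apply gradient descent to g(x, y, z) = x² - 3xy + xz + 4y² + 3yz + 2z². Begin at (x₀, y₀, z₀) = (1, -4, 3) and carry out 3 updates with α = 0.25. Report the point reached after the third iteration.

∇g = (2x - 3y + z, -3x + 8y + 3z, x + 3y + 4z)
Step 1: at (1, -4, 3), ∇g = (17, -26, 1) → (1, -4, 3) − 0.25·(17, -26, 1) = (-3.25, 2.5, 2.75)
Step 2: at (-3.25, 2.5, 2.75), ∇g = (-11.25, 38, 15.25) → (-3.25, 2.5, 2.75) − 0.25·(-11.25, 38, 15.25) = (-0.4375, -7, -1.0625)
Step 3: at (-0.4375, -7, -1.0625), ∇g = (19.0625, -57.875, -25.6875) → (-0.4375, -7, -1.0625) − 0.25·(19.0625, -57.875, -25.6875) = (-5.203125, 7.46875, 5.359375)

(-5.203125, 7.46875, 5.359375)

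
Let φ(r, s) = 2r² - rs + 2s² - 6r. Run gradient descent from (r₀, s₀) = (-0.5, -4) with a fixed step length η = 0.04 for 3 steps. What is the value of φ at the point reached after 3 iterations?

∇φ = (4r - s - 6, -r + 4s)
Step 1: at (-0.5, -4), ∇φ = (-4, -15.5) → (-0.5, -4) − 0.04·(-4, -15.5) = (-0.34, -3.38)
Step 2: at (-0.34, -3.38), ∇φ = (-3.98, -13.18) → (-0.34, -3.38) − 0.04·(-3.98, -13.18) = (-0.1808, -2.8528)
Step 3: at (-0.1808, -2.8528), ∇φ = (-3.8704, -11.2304) → (-0.1808, -2.8528) − 0.04·(-3.8704, -11.2304) = (-0.025984, -2.403584)
φ(-0.025984, -2.403584) = 11.649231699968

11.649231699968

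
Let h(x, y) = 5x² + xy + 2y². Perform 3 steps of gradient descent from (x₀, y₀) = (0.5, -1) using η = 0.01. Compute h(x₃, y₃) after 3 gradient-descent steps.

∇h = (10x + y, x + 4y)
(x₁, y₁) = (0.5, -1) − 0.01·(4, -3.5) = (0.46, -0.965)
(x₂, y₂) = (0.46, -0.965) − 0.01·(3.635, -3.4) = (0.42365, -0.931)
(x₃, y₃) = (0.42365, -0.931) − 0.01·(3.3055, -3.30035) = (0.390595, -0.8979965)
h(0.390595, -0.8979965) = 2.024864755232

2.024864755232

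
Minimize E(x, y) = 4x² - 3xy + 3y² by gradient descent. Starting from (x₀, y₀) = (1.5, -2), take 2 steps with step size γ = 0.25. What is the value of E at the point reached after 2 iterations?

162.978515625

∇E = (8x - 3y, -3x + 6y)
(x₁, y₁) = (1.5, -2) − 0.25·(18, -16.5) = (-3, 2.125)
(x₂, y₂) = (-3, 2.125) − 0.25·(-30.375, 21.75) = (4.59375, -3.3125)
E(4.59375, -3.3125) = 162.978515625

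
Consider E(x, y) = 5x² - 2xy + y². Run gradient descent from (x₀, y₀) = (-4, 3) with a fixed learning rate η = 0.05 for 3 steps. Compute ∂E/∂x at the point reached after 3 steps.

∇E = (10x - 2y, -2x + 2y)
(x₁, y₁) = (-4, 3) − 0.05·(-46, 14) = (-1.7, 2.3)
(x₂, y₂) = (-1.7, 2.3) − 0.05·(-21.6, 8) = (-0.62, 1.9)
(x₃, y₃) = (-0.62, 1.9) − 0.05·(-10, 5.04) = (-0.12, 1.648)
∂E/∂x at (-0.12, 1.648) = -4.496

-4.496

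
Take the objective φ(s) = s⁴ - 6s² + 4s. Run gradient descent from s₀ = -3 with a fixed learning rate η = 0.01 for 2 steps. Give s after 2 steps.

-2.13891328

φ′(s) = 4s³ - 12s + 4
Step 1: φ′(-3) = -68; s₁ = -3 − 0.01·(-68) = -2.32
Step 2: φ′(-2.32) = -18.108672; s₂ = -2.32 − 0.01·(-18.108672) = -2.13891328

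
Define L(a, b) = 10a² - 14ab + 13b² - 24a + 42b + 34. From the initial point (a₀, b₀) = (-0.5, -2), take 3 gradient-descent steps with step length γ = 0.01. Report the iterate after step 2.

(-0.3878, -1.9394)

∇L = (20a - 14b - 24, -14a + 26b + 42)
(a₁, b₁) = (-0.5, -2) − 0.01·(-6, -3) = (-0.44, -1.97)
(a₂, b₂) = (-0.44, -1.97) − 0.01·(-5.22, -3.06) = (-0.3878, -1.9394)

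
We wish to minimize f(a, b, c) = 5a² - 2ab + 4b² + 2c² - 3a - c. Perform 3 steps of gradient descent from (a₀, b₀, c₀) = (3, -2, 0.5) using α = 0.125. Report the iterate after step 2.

(0.78125, -0.21875, 0.3125)

∇f = (10a - 2b - 3, -2a + 8b, 4c - 1)
(a₁, b₁, c₁) = (3, -2, 0.5) − 0.125·(31, -22, 1) = (-0.875, 0.75, 0.375)
(a₂, b₂, c₂) = (-0.875, 0.75, 0.375) − 0.125·(-13.25, 7.75, 0.5) = (0.78125, -0.21875, 0.3125)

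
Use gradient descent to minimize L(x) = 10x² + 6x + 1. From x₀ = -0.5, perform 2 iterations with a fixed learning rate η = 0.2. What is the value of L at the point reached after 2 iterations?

L′(x) = 20x + 6
Step 1: L′(-0.5) = -4; x₁ = -0.5 − 0.2·(-4) = 0.3
Step 2: L′(0.3) = 12; x₂ = 0.3 − 0.2·12 = -2.1
L(-2.1) = 32.5

32.5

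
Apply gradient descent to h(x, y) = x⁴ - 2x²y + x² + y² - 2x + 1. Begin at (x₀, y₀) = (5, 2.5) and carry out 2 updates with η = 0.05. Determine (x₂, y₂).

∇h = (4x³ - 4xy + 2x - 2, -2x² + 2y)
(x₁, y₁) = (5, 2.5) − 0.05·(458, -45) = (-17.9, 4.75)
(x₂, y₂) = (-17.9, 4.75) − 0.05·(-22639.056, -631.32) = (1114.0528, 36.316)

(1114.0528, 36.316)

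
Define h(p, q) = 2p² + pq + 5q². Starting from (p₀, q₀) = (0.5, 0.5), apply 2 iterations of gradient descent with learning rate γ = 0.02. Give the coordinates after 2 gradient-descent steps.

∇h = (4p + q, p + 10q)
Step 1: at (0.5, 0.5), ∇h = (2.5, 5.5) → (0.5, 0.5) − 0.02·(2.5, 5.5) = (0.45, 0.39)
Step 2: at (0.45, 0.39), ∇h = (2.19, 4.35) → (0.45, 0.39) − 0.02·(2.19, 4.35) = (0.4062, 0.303)

(0.4062, 0.303)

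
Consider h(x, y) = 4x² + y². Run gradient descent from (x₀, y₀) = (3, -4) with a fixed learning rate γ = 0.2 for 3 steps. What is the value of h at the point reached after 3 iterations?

2.426112

∇h = (8x, 2y)
(x₁, y₁) = (3, -4) − 0.2·(24, -8) = (-1.8, -2.4)
(x₂, y₂) = (-1.8, -2.4) − 0.2·(-14.4, -4.8) = (1.08, -1.44)
(x₃, y₃) = (1.08, -1.44) − 0.2·(8.64, -2.88) = (-0.648, -0.864)
h(-0.648, -0.864) = 2.426112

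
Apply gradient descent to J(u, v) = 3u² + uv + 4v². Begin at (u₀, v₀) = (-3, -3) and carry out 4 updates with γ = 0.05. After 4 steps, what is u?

-0.57361875

∇J = (6u + v, u + 8v)
(u₁, v₁) = (-3, -3) − 0.05·(-21, -27) = (-1.95, -1.65)
(u₂, v₂) = (-1.95, -1.65) − 0.05·(-13.35, -15.15) = (-1.2825, -0.8925)
(u₃, v₃) = (-1.2825, -0.8925) − 0.05·(-8.5875, -8.4225) = (-0.853125, -0.471375)
(u₄, v₄) = (-0.853125, -0.471375) − 0.05·(-5.590125, -4.624125) = (-0.57361875, -0.24016875)
u = -0.57361875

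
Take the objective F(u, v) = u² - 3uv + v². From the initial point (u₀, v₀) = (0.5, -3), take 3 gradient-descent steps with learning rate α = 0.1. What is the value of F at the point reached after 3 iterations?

-2.52880625

∇F = (2u - 3v, -3u + 2v)
Step 1: at (0.5, -3), ∇F = (10, -7.5) → (0.5, -3) − 0.1·(10, -7.5) = (-0.5, -2.25)
Step 2: at (-0.5, -2.25), ∇F = (5.75, -3) → (-0.5, -2.25) − 0.1·(5.75, -3) = (-1.075, -1.95)
Step 3: at (-1.075, -1.95), ∇F = (3.7, -0.675) → (-1.075, -1.95) − 0.1·(3.7, -0.675) = (-1.445, -1.8825)
F(-1.445, -1.8825) = -2.52880625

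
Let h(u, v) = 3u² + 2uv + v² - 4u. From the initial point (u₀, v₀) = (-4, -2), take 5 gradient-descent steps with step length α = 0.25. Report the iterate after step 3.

∇h = (6u + 2v - 4, 2u + 2v)
Step 1: at (-4, -2), ∇h = (-32, -12) → (-4, -2) − 0.25·(-32, -12) = (4, 1)
Step 2: at (4, 1), ∇h = (22, 10) → (4, 1) − 0.25·(22, 10) = (-1.5, -1.5)
Step 3: at (-1.5, -1.5), ∇h = (-16, -6) → (-1.5, -1.5) − 0.25·(-16, -6) = (2.5, 0)

(2.5, 0)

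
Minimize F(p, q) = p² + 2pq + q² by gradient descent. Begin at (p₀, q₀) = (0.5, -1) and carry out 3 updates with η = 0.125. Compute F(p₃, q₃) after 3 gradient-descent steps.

0.00390625

∇F = (2p + 2q, 2p + 2q)
Step 1: at (0.5, -1), ∇F = (-1, -1) → (0.5, -1) − 0.125·(-1, -1) = (0.625, -0.875)
Step 2: at (0.625, -0.875), ∇F = (-0.5, -0.5) → (0.625, -0.875) − 0.125·(-0.5, -0.5) = (0.6875, -0.8125)
Step 3: at (0.6875, -0.8125), ∇F = (-0.25, -0.25) → (0.6875, -0.8125) − 0.125·(-0.25, -0.25) = (0.71875, -0.78125)
F(0.71875, -0.78125) = 0.00390625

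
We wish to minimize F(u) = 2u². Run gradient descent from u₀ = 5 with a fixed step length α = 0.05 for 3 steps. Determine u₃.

F′(u) = 4u
Step 1: F′(5) = 20; u₁ = 5 − 0.05·20 = 4
Step 2: F′(4) = 16; u₂ = 4 − 0.05·16 = 3.2
Step 3: F′(3.2) = 12.8; u₃ = 3.2 − 0.05·12.8 = 2.56

2.56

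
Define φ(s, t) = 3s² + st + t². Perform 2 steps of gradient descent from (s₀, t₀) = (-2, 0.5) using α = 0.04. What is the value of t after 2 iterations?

0.5584

∇φ = (6s + t, s + 2t)
(s₁, t₁) = (-2, 0.5) − 0.04·(-11.5, -1) = (-1.54, 0.54)
(s₂, t₂) = (-1.54, 0.54) − 0.04·(-8.7, -0.46) = (-1.192, 0.5584)
t = 0.5584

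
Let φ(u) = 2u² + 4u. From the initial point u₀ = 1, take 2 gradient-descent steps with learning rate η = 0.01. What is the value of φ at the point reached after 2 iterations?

4.79477248

φ′(u) = 4u + 4
Step 1: φ′(1) = 8; u₁ = 1 − 0.01·8 = 0.92
Step 2: φ′(0.92) = 7.68; u₂ = 0.92 − 0.01·7.68 = 0.8432
φ(0.8432) = 4.79477248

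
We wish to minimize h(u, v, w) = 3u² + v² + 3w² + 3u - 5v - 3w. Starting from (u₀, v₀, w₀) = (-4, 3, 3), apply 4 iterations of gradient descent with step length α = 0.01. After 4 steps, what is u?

∇h = (6u + 3, 2v - 5, 6w - 3)
Step 1: at (-4, 3, 3), ∇h = (-21, 1, 15) → (-4, 3, 3) − 0.01·(-21, 1, 15) = (-3.79, 2.99, 2.85)
Step 2: at (-3.79, 2.99, 2.85), ∇h = (-19.74, 0.98, 14.1) → (-3.79, 2.99, 2.85) − 0.01·(-19.74, 0.98, 14.1) = (-3.5926, 2.9802, 2.709)
Step 3: at (-3.5926, 2.9802, 2.709), ∇h = (-18.5556, 0.9604, 13.254) → (-3.5926, 2.9802, 2.709) − 0.01·(-18.5556, 0.9604, 13.254) = (-3.407044, 2.970596, 2.57646)
Step 4: at (-3.407044, 2.970596, 2.57646), ∇h = (-17.442264, 0.941192, 12.45876) → (-3.407044, 2.970596, 2.57646) − 0.01·(-17.442264, 0.941192, 12.45876) = (-3.23262136, 2.96118408, 2.4518724)
u = -3.23262136

-3.23262136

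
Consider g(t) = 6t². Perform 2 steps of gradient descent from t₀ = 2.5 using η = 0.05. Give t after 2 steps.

g′(t) = 12t
t₁ = 2.5 − 0.05·30 = 1
t₂ = 1 − 0.05·12 = 0.4

0.4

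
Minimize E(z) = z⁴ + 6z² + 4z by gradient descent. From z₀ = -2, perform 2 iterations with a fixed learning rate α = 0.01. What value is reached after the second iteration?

-1.21272832

E′(z) = 4z³ + 12z + 4
z₁ = -2 − 0.01·(-52) = -1.48
z₂ = -1.48 − 0.01·(-26.727168) = -1.21272832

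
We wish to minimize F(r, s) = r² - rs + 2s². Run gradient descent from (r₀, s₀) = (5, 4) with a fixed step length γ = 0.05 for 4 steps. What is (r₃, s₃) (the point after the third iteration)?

∇F = (2r - s, -r + 4s)
Step 1: at (5, 4), ∇F = (6, 11) → (5, 4) − 0.05·(6, 11) = (4.7, 3.45)
Step 2: at (4.7, 3.45), ∇F = (5.95, 9.1) → (4.7, 3.45) − 0.05·(5.95, 9.1) = (4.4025, 2.995)
Step 3: at (4.4025, 2.995), ∇F = (5.81, 7.5775) → (4.4025, 2.995) − 0.05·(5.81, 7.5775) = (4.112, 2.616125)

(4.112, 2.616125)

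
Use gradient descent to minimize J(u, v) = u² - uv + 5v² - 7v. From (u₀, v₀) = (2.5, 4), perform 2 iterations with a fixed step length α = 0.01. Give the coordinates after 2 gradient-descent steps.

(2.47715, 3.4204)

∇J = (2u - v, -u + 10v - 7)
Step 1: at (2.5, 4), ∇J = (1, 30.5) → (2.5, 4) − 0.01·(1, 30.5) = (2.49, 3.695)
Step 2: at (2.49, 3.695), ∇J = (1.285, 27.46) → (2.49, 3.695) − 0.01·(1.285, 27.46) = (2.47715, 3.4204)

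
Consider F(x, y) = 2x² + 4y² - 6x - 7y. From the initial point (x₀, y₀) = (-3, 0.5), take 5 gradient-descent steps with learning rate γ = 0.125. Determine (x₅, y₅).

∇F = (4x - 6, 8y - 7)
Step 1: at (-3, 0.5), ∇F = (-18, -3) → (-3, 0.5) − 0.125·(-18, -3) = (-0.75, 0.875)
Step 2: at (-0.75, 0.875), ∇F = (-9, 0) → (-0.75, 0.875) − 0.125·(-9, 0) = (0.375, 0.875)
Step 3: at (0.375, 0.875), ∇F = (-4.5, 0) → (0.375, 0.875) − 0.125·(-4.5, 0) = (0.9375, 0.875)
Step 4: at (0.9375, 0.875), ∇F = (-2.25, 0) → (0.9375, 0.875) − 0.125·(-2.25, 0) = (1.21875, 0.875)
Step 5: at (1.21875, 0.875), ∇F = (-1.125, 0) → (1.21875, 0.875) − 0.125·(-1.125, 0) = (1.359375, 0.875)

(1.359375, 0.875)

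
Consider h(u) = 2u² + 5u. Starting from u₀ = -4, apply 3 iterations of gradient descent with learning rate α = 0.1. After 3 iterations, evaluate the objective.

h′(u) = 4u + 5
u₁ = -4 − 0.1·(-11) = -2.9
u₂ = -2.9 − 0.1·(-6.6) = -2.24
u₃ = -2.24 − 0.1·(-3.96) = -1.844
h(-1.844) = -2.419328

-2.419328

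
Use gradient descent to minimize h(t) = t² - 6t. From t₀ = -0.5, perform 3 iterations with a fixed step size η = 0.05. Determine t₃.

0.4485

h′(t) = 2t - 6
Step 1: h′(-0.5) = -7; t₁ = -0.5 − 0.05·(-7) = -0.15
Step 2: h′(-0.15) = -6.3; t₂ = -0.15 − 0.05·(-6.3) = 0.165
Step 3: h′(0.165) = -5.67; t₃ = 0.165 − 0.05·(-5.67) = 0.4485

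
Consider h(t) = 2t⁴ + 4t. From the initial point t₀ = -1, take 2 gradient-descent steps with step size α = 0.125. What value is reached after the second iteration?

-0.875

h′(t) = 8t³ + 4
Step 1: h′(-1) = -4; t₁ = -1 − 0.125·(-4) = -0.5
Step 2: h′(-0.5) = 3; t₂ = -0.5 − 0.125·3 = -0.875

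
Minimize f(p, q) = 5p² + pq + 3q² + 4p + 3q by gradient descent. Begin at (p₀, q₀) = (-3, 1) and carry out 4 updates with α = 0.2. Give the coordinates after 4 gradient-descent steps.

∇f = (10p + q + 4, p + 6q + 3)
Step 1: at (-3, 1), ∇f = (-25, 6) → (-3, 1) − 0.2·(-25, 6) = (2, -0.2)
Step 2: at (2, -0.2), ∇f = (23.8, 3.8) → (2, -0.2) − 0.2·(23.8, 3.8) = (-2.76, -0.96)
Step 3: at (-2.76, -0.96), ∇f = (-24.56, -5.52) → (-2.76, -0.96) − 0.2·(-24.56, -5.52) = (2.152, 0.144)
Step 4: at (2.152, 0.144), ∇f = (25.664, 6.016) → (2.152, 0.144) − 0.2·(25.664, 6.016) = (-2.9808, -1.0592)

(-2.9808, -1.0592)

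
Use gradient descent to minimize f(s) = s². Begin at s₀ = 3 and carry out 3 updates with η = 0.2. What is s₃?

0.648

f′(s) = 2s
Step 1: f′(3) = 6; s₁ = 3 − 0.2·6 = 1.8
Step 2: f′(1.8) = 3.6; s₂ = 1.8 − 0.2·3.6 = 1.08
Step 3: f′(1.08) = 2.16; s₃ = 1.08 − 0.2·2.16 = 0.648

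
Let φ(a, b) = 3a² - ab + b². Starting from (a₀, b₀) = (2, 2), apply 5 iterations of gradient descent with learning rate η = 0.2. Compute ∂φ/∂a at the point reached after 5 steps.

∇φ = (6a - b, -a + 2b)
Step 1: at (2, 2), ∇φ = (10, 2) → (2, 2) − 0.2·(10, 2) = (0, 1.6)
Step 2: at (0, 1.6), ∇φ = (-1.6, 3.2) → (0, 1.6) − 0.2·(-1.6, 3.2) = (0.32, 0.96)
Step 3: at (0.32, 0.96), ∇φ = (0.96, 1.6) → (0.32, 0.96) − 0.2·(0.96, 1.6) = (0.128, 0.64)
Step 4: at (0.128, 0.64), ∇φ = (0.128, 1.152) → (0.128, 0.64) − 0.2·(0.128, 1.152) = (0.1024, 0.4096)
Step 5: at (0.1024, 0.4096), ∇φ = (0.2048, 0.7168) → (0.1024, 0.4096) − 0.2·(0.2048, 0.7168) = (0.06144, 0.26624)
∂φ/∂a at (0.06144, 0.26624) = 0.1024

0.1024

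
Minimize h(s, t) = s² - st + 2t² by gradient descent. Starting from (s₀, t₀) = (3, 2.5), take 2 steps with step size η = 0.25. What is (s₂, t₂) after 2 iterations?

(1.25, 0.53125)

∇h = (2s - t, -s + 4t)
Step 1: at (3, 2.5), ∇h = (3.5, 7) → (3, 2.5) − 0.25·(3.5, 7) = (2.125, 0.75)
Step 2: at (2.125, 0.75), ∇h = (3.5, 0.875) → (2.125, 0.75) − 0.25·(3.5, 0.875) = (1.25, 0.53125)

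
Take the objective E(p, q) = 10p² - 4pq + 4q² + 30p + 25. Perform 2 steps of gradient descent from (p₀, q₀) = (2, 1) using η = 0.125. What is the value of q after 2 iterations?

-3.125

∇E = (20p - 4q + 30, -4p + 8q)
(p₁, q₁) = (2, 1) − 0.125·(66, 0) = (-6.25, 1)
(p₂, q₂) = (-6.25, 1) − 0.125·(-99, 33) = (6.125, -3.125)
q = -3.125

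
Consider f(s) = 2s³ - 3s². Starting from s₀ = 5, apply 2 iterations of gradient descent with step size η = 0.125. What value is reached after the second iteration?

-92.5

f′(s) = 6s² - 6s
Step 1: f′(5) = 120; s₁ = 5 − 0.125·120 = -10
Step 2: f′(-10) = 660; s₂ = -10 − 0.125·660 = -92.5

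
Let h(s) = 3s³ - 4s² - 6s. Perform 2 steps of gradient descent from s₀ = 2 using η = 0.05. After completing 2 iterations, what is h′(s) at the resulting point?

h′(s) = 9s² - 8s - 6
s₁ = 2 − 0.05·14 = 1.3
s₂ = 1.3 − 0.05·(-1.19) = 1.3595
h′(s) at (1.3595) = -0.24183775

-0.24183775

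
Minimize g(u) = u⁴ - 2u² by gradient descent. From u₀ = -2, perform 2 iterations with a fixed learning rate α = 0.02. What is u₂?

-1.36065536

g′(u) = 4u³ - 4u
Step 1: g′(-2) = -24; u₁ = -2 − 0.02·(-24) = -1.52
Step 2: g′(-1.52) = -7.967232; u₂ = -1.52 − 0.02·(-7.967232) = -1.36065536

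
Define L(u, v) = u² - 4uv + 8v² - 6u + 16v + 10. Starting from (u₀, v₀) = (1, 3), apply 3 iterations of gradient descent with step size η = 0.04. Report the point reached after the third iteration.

(1.91136, -0.403008)

∇L = (2u - 4v - 6, -4u + 16v + 16)
(u₁, v₁) = (1, 3) − 0.04·(-16, 60) = (1.64, 0.6)
(u₂, v₂) = (1.64, 0.6) − 0.04·(-5.12, 19.04) = (1.8448, -0.1616)
(u₃, v₃) = (1.8448, -0.1616) − 0.04·(-1.664, 6.0352) = (1.91136, -0.403008)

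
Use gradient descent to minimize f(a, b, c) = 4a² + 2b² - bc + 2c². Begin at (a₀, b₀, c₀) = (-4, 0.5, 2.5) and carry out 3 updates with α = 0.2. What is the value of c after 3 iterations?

∇f = (8a, 4b - c, -b + 4c)
Step 1: at (-4, 0.5, 2.5), ∇f = (-32, -0.5, 9.5) → (-4, 0.5, 2.5) − 0.2·(-32, -0.5, 9.5) = (2.4, 0.6, 0.6)
Step 2: at (2.4, 0.6, 0.6), ∇f = (19.2, 1.8, 1.8) → (2.4, 0.6, 0.6) − 0.2·(19.2, 1.8, 1.8) = (-1.44, 0.24, 0.24)
Step 3: at (-1.44, 0.24, 0.24), ∇f = (-11.52, 0.72, 0.72) → (-1.44, 0.24, 0.24) − 0.2·(-11.52, 0.72, 0.72) = (0.864, 0.096, 0.096)
c = 0.096

0.096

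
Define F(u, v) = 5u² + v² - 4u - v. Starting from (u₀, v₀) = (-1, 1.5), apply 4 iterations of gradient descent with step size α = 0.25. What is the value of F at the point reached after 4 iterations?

∇F = (10u - 4, 2v - 1)
(u₁, v₁) = (-1, 1.5) − 0.25·(-14, 2) = (2.5, 1)
(u₂, v₂) = (2.5, 1) − 0.25·(21, 1) = (-2.75, 0.75)
(u₃, v₃) = (-2.75, 0.75) − 0.25·(-31.5, 0.5) = (5.125, 0.625)
(u₄, v₄) = (5.125, 0.625) − 0.25·(47.25, 0.25) = (-6.6875, 0.5625)
F(-6.6875, 0.5625) = 250.1171875

250.1171875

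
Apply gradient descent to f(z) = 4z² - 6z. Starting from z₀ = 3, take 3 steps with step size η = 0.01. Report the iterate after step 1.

f′(z) = 8z - 6
Step 1: f′(3) = 18; z₁ = 3 − 0.01·18 = 2.82

2.82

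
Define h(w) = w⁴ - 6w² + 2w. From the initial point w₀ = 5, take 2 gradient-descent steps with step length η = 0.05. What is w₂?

972.5822

h′(w) = 4w³ - 12w + 2
w₁ = 5 − 0.05·442 = -17.1
w₂ = -17.1 − 0.05·(-19793.644) = 972.5822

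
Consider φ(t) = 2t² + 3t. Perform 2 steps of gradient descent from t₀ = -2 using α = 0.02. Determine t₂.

-1.808

φ′(t) = 4t + 3
Step 1: φ′(-2) = -5; t₁ = -2 − 0.02·(-5) = -1.9
Step 2: φ′(-1.9) = -4.6; t₂ = -1.9 − 0.02·(-4.6) = -1.808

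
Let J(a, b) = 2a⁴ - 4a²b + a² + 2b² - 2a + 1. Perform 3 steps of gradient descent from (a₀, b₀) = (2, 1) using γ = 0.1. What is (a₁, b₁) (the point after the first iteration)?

(-3, 2.2)

∇J = (8a³ - 8ab + 2a - 2, -4a² + 4b)
(a₁, b₁) = (2, 1) − 0.1·(50, -12) = (-3, 2.2)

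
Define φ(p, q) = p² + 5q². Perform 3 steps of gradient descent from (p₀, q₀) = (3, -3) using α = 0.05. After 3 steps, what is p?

∇φ = (2p, 10q)
(p₁, q₁) = (3, -3) − 0.05·(6, -30) = (2.7, -1.5)
(p₂, q₂) = (2.7, -1.5) − 0.05·(5.4, -15) = (2.43, -0.75)
(p₃, q₃) = (2.43, -0.75) − 0.05·(4.86, -7.5) = (2.187, -0.375)
p = 2.187

2.187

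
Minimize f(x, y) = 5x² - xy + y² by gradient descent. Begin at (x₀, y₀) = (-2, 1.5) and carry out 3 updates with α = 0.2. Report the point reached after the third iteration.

∇f = (10x - y, -x + 2y)
Step 1: at (-2, 1.5), ∇f = (-21.5, 5) → (-2, 1.5) − 0.2·(-21.5, 5) = (2.3, 0.5)
Step 2: at (2.3, 0.5), ∇f = (22.5, -1.3) → (2.3, 0.5) − 0.2·(22.5, -1.3) = (-2.2, 0.76)
Step 3: at (-2.2, 0.76), ∇f = (-22.76, 3.72) → (-2.2, 0.76) − 0.2·(-22.76, 3.72) = (2.352, 0.016)

(2.352, 0.016)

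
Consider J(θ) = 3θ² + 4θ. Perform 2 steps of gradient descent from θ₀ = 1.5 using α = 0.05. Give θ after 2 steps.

J′(θ) = 6θ + 4
θ₁ = 1.5 − 0.05·13 = 0.85
θ₂ = 0.85 − 0.05·9.1 = 0.395

0.395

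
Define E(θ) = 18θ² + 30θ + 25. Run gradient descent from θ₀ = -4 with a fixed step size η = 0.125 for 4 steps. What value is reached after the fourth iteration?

E′(θ) = 36θ + 30
θ₁ = -4 − 0.125·(-114) = 10.25
θ₂ = 10.25 − 0.125·399 = -39.625
θ₃ = -39.625 − 0.125·(-1396.5) = 134.9375
θ₄ = 134.9375 − 0.125·4887.75 = -476.03125

-476.03125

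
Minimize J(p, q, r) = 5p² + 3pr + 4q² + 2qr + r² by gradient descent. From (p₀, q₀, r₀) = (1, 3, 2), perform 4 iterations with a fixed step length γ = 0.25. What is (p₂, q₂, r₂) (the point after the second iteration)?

(5.4375, 4.625, 3.625)

∇J = (10p + 3r, 8q + 2r, 3p + 2q + 2r)
Step 1: at (1, 3, 2), ∇J = (16, 28, 13) → (1, 3, 2) − 0.25·(16, 28, 13) = (-3, -4, -1.25)
Step 2: at (-3, -4, -1.25), ∇J = (-33.75, -34.5, -19.5) → (-3, -4, -1.25) − 0.25·(-33.75, -34.5, -19.5) = (5.4375, 4.625, 3.625)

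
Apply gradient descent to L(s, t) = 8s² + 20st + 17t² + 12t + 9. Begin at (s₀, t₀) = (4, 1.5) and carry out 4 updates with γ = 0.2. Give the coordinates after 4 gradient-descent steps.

(9794.5664, 15144.2072)

∇L = (16s + 20t, 20s + 34t + 12)
Step 1: at (4, 1.5), ∇L = (94, 143) → (4, 1.5) − 0.2·(94, 143) = (-14.8, -27.1)
Step 2: at (-14.8, -27.1), ∇L = (-778.8, -1205.4) → (-14.8, -27.1) − 0.2·(-778.8, -1205.4) = (140.96, 213.98)
Step 3: at (140.96, 213.98), ∇L = (6534.96, 10106.52) → (140.96, 213.98) − 0.2·(6534.96, 10106.52) = (-1166.032, -1807.324)
Step 4: at (-1166.032, -1807.324), ∇L = (-54802.992, -84757.656) → (-1166.032, -1807.324) − 0.2·(-54802.992, -84757.656) = (9794.5664, 15144.2072)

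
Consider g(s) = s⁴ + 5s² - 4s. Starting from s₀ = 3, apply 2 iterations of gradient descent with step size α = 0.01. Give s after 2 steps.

g′(s) = 4s³ + 10s - 4
s₁ = 3 − 0.01·134 = 1.66
s₂ = 1.66 − 0.01·30.897184 = 1.35102816

1.35102816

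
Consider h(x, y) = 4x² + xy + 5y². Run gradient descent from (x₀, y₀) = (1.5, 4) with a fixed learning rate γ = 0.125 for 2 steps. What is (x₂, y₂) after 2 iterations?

∇h = (8x + y, x + 10y)
(x₁, y₁) = (1.5, 4) − 0.125·(16, 41.5) = (-0.5, -1.1875)
(x₂, y₂) = (-0.5, -1.1875) − 0.125·(-5.1875, -12.375) = (0.1484375, 0.359375)

(0.1484375, 0.359375)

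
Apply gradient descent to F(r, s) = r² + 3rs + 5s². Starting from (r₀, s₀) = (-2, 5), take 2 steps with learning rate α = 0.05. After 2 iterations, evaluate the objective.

∇F = (2r + 3s, 3r + 10s)
(r₁, s₁) = (-2, 5) − 0.05·(11, 44) = (-2.55, 2.8)
(r₂, s₂) = (-2.55, 2.8) − 0.05·(3.3, 20.35) = (-2.715, 1.7825)
F(-2.715, 1.7825) = 8.73929375

8.73929375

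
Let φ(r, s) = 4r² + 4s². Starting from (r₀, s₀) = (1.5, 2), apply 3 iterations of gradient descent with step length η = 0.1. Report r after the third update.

∇φ = (8r, 8s)
(r₁, s₁) = (1.5, 2) − 0.1·(12, 16) = (0.3, 0.4)
(r₂, s₂) = (0.3, 0.4) − 0.1·(2.4, 3.2) = (0.06, 0.08)
(r₃, s₃) = (0.06, 0.08) − 0.1·(0.48, 0.64) = (0.012, 0.016)
r = 0.012

0.012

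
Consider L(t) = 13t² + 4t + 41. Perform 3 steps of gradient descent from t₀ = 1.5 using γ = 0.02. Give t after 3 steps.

0.029056

L′(t) = 26t + 4
Step 1: L′(1.5) = 43; t₁ = 1.5 − 0.02·43 = 0.64
Step 2: L′(0.64) = 20.64; t₂ = 0.64 − 0.02·20.64 = 0.2272
Step 3: L′(0.2272) = 9.9072; t₃ = 0.2272 − 0.02·9.9072 = 0.029056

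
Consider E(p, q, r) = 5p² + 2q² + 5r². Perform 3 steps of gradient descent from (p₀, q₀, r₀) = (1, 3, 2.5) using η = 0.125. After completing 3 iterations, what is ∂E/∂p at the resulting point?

-0.15625

∇E = (10p, 4q, 10r)
(p₁, q₁, r₁) = (1, 3, 2.5) − 0.125·(10, 12, 25) = (-0.25, 1.5, -0.625)
(p₂, q₂, r₂) = (-0.25, 1.5, -0.625) − 0.125·(-2.5, 6, -6.25) = (0.0625, 0.75, 0.15625)
(p₃, q₃, r₃) = (0.0625, 0.75, 0.15625) − 0.125·(0.625, 3, 1.5625) = (-0.015625, 0.375, -0.0390625)
∂E/∂p at (-0.015625, 0.375, -0.0390625) = -0.15625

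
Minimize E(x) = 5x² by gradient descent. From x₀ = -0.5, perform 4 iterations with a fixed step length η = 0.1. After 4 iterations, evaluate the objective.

E′(x) = 10x
Step 1: E′(-0.5) = -5; x₁ = -0.5 − 0.1·(-5) = 0
Step 2: E′(0) = 0; x₂ = 0 − 0.1·0 = 0
Step 3: E′(0) = 0; x₃ = 0 − 0.1·0 = 0
Step 4: E′(0) = 0; x₄ = 0 − 0.1·0 = 0
E(0) = 0

0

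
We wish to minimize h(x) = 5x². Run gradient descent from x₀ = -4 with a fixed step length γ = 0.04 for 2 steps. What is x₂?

-1.44

h′(x) = 10x
x₁ = -4 − 0.04·(-40) = -2.4
x₂ = -2.4 − 0.04·(-24) = -1.44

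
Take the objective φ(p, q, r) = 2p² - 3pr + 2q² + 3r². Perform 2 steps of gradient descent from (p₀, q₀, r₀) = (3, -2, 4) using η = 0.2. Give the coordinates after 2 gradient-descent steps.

∇φ = (4p - 3r, 4q, -3p + 6r)
Step 1: at (3, -2, 4), ∇φ = (0, -8, 15) → (3, -2, 4) − 0.2·(0, -8, 15) = (3, -0.4, 1)
Step 2: at (3, -0.4, 1), ∇φ = (9, -1.6, -3) → (3, -0.4, 1) − 0.2·(9, -1.6, -3) = (1.2, -0.08, 1.6)

(1.2, -0.08, 1.6)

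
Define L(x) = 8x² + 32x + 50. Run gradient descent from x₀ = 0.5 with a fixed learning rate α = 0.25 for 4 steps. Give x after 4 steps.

L′(x) = 16x + 32
Step 1: L′(0.5) = 40; x₁ = 0.5 − 0.25·40 = -9.5
Step 2: L′(-9.5) = -120; x₂ = -9.5 − 0.25·(-120) = 20.5
Step 3: L′(20.5) = 360; x₃ = 20.5 − 0.25·360 = -69.5
Step 4: L′(-69.5) = -1080; x₄ = -69.5 − 0.25·(-1080) = 200.5

200.5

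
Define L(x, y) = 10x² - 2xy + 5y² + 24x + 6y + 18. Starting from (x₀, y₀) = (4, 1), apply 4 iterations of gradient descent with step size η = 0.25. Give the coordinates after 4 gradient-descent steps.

∇L = (20x - 2y + 24, -2x + 10y + 6)
Step 1: at (4, 1), ∇L = (102, 8) → (4, 1) − 0.25·(102, 8) = (-21.5, -1)
Step 2: at (-21.5, -1), ∇L = (-404, 39) → (-21.5, -1) − 0.25·(-404, 39) = (79.5, -10.75)
Step 3: at (79.5, -10.75), ∇L = (1635.5, -260.5) → (79.5, -10.75) − 0.25·(1635.5, -260.5) = (-329.375, 54.375)
Step 4: at (-329.375, 54.375), ∇L = (-6672.25, 1208.5) → (-329.375, 54.375) − 0.25·(-6672.25, 1208.5) = (1338.6875, -247.75)

(1338.6875, -247.75)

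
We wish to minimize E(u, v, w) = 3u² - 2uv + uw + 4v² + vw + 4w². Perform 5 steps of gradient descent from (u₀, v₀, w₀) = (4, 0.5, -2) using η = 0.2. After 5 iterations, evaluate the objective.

4.05415104

∇E = (6u - 2v + w, -2u + 8v + w, u + v + 8w)
Step 1: at (4, 0.5, -2), ∇E = (21, -6, -11.5) → (4, 0.5, -2) − 0.2·(21, -6, -11.5) = (-0.2, 1.7, 0.3)
Step 2: at (-0.2, 1.7, 0.3), ∇E = (-4.3, 14.3, 3.9) → (-0.2, 1.7, 0.3) − 0.2·(-4.3, 14.3, 3.9) = (0.66, -1.16, -0.48)
Step 3: at (0.66, -1.16, -0.48), ∇E = (5.8, -11.08, -4.34) → (0.66, -1.16, -0.48) − 0.2·(5.8, -11.08, -4.34) = (-0.5, 1.056, 0.388)
Step 4: at (-0.5, 1.056, 0.388), ∇E = (-4.724, 9.836, 3.66) → (-0.5, 1.056, 0.388) − 0.2·(-4.724, 9.836, 3.66) = (0.4448, -0.9112, -0.344)
Step 5: at (0.4448, -0.9112, -0.344), ∇E = (4.1472, -8.5232, -3.2184) → (0.4448, -0.9112, -0.344) − 0.2·(4.1472, -8.5232, -3.2184) = (-0.38464, 0.79344, 0.29968)
E(-0.38464, 0.79344, 0.29968) = 4.05415104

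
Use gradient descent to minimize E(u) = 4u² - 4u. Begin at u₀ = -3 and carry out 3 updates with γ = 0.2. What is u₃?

1.256

E′(u) = 8u - 4
Step 1: E′(-3) = -28; u₁ = -3 − 0.2·(-28) = 2.6
Step 2: E′(2.6) = 16.8; u₂ = 2.6 − 0.2·16.8 = -0.76
Step 3: E′(-0.76) = -10.08; u₃ = -0.76 − 0.2·(-10.08) = 1.256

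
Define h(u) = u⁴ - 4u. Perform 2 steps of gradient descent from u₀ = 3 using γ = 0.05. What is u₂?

0.1296

h′(u) = 4u³ - 4
u₁ = 3 − 0.05·104 = -2.2
u₂ = -2.2 − 0.05·(-46.592) = 0.1296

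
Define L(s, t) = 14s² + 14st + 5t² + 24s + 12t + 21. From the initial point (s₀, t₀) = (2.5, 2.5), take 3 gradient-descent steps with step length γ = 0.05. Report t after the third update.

-0.5975

∇L = (28s + 14t + 24, 14s + 10t + 12)
(s₁, t₁) = (2.5, 2.5) − 0.05·(129, 72) = (-3.95, -1.1)
(s₂, t₂) = (-3.95, -1.1) − 0.05·(-102, -54.3) = (1.15, 1.615)
(s₃, t₃) = (1.15, 1.615) − 0.05·(78.81, 44.25) = (-2.7905, -0.5975)
t = -0.5975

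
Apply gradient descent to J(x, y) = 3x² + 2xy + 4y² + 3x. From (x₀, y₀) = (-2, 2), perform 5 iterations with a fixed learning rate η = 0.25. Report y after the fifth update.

-2.546875

∇J = (6x + 2y + 3, 2x + 8y)
Step 1: at (-2, 2), ∇J = (-5, 12) → (-2, 2) − 0.25·(-5, 12) = (-0.75, -1)
Step 2: at (-0.75, -1), ∇J = (-3.5, -9.5) → (-0.75, -1) − 0.25·(-3.5, -9.5) = (0.125, 1.375)
Step 3: at (0.125, 1.375), ∇J = (6.5, 11.25) → (0.125, 1.375) − 0.25·(6.5, 11.25) = (-1.5, -1.4375)
Step 4: at (-1.5, -1.4375), ∇J = (-8.875, -14.5) → (-1.5, -1.4375) − 0.25·(-8.875, -14.5) = (0.71875, 2.1875)
Step 5: at (0.71875, 2.1875), ∇J = (11.6875, 18.9375) → (0.71875, 2.1875) − 0.25·(11.6875, 18.9375) = (-2.203125, -2.546875)
y = -2.546875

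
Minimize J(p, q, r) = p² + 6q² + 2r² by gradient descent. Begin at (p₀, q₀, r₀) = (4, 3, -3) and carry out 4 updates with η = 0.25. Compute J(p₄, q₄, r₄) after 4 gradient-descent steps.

∇J = (2p, 12q, 4r)
(p₁, q₁, r₁) = (4, 3, -3) − 0.25·(8, 36, -12) = (2, -6, 0)
(p₂, q₂, r₂) = (2, -6, 0) − 0.25·(4, -72, 0) = (1, 12, 0)
(p₃, q₃, r₃) = (1, 12, 0) − 0.25·(2, 144, 0) = (0.5, -24, 0)
(p₄, q₄, r₄) = (0.5, -24, 0) − 0.25·(1, -288, 0) = (0.25, 48, 0)
J(0.25, 48, 0) = 13824.0625

13824.0625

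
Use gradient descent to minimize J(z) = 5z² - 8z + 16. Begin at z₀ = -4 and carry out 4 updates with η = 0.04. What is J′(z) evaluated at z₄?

J′(z) = 10z - 8
z₁ = -4 − 0.04·(-48) = -2.08
z₂ = -2.08 − 0.04·(-28.8) = -0.928
z₃ = -0.928 − 0.04·(-17.28) = -0.2368
z₄ = -0.2368 − 0.04·(-10.368) = 0.17792
J′(z) at (0.17792) = -6.2208

-6.2208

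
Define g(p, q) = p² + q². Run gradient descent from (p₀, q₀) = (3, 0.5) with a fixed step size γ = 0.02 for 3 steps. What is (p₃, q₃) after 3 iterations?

(2.654208, 0.442368)

∇g = (2p, 2q)
Step 1: at (3, 0.5), ∇g = (6, 1) → (3, 0.5) − 0.02·(6, 1) = (2.88, 0.48)
Step 2: at (2.88, 0.48), ∇g = (5.76, 0.96) → (2.88, 0.48) − 0.02·(5.76, 0.96) = (2.7648, 0.4608)
Step 3: at (2.7648, 0.4608), ∇g = (5.5296, 0.9216) → (2.7648, 0.4608) − 0.02·(5.5296, 0.9216) = (2.654208, 0.442368)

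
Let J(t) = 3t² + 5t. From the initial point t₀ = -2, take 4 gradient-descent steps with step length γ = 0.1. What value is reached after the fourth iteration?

-0.8632

J′(t) = 6t + 5
Step 1: J′(-2) = -7; t₁ = -2 − 0.1·(-7) = -1.3
Step 2: J′(-1.3) = -2.8; t₂ = -1.3 − 0.1·(-2.8) = -1.02
Step 3: J′(-1.02) = -1.12; t₃ = -1.02 − 0.1·(-1.12) = -0.908
Step 4: J′(-0.908) = -0.448; t₄ = -0.908 − 0.1·(-0.448) = -0.8632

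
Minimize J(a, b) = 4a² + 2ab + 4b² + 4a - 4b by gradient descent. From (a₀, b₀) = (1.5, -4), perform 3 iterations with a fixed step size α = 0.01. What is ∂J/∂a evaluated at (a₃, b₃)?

7.914472

∇J = (8a + 2b + 4, 2a + 8b - 4)
(a₁, b₁) = (1.5, -4) − 0.01·(8, -33) = (1.42, -3.67)
(a₂, b₂) = (1.42, -3.67) − 0.01·(8.02, -30.52) = (1.3398, -3.3648)
(a₃, b₃) = (1.3398, -3.3648) − 0.01·(7.9888, -28.2388) = (1.259912, -3.082412)
∂J/∂a at (1.259912, -3.082412) = 7.914472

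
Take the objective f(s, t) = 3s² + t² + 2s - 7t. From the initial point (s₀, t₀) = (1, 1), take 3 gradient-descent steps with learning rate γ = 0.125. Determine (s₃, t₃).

(-0.3125, 2.4453125)

∇f = (6s + 2, 2t - 7)
Step 1: at (1, 1), ∇f = (8, -5) → (1, 1) − 0.125·(8, -5) = (0, 1.625)
Step 2: at (0, 1.625), ∇f = (2, -3.75) → (0, 1.625) − 0.125·(2, -3.75) = (-0.25, 2.09375)
Step 3: at (-0.25, 2.09375), ∇f = (0.5, -2.8125) → (-0.25, 2.09375) − 0.125·(0.5, -2.8125) = (-0.3125, 2.4453125)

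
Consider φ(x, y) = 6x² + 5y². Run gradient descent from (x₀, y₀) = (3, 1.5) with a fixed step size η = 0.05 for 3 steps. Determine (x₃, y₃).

∇φ = (12x, 10y)
Step 1: at (3, 1.5), ∇φ = (36, 15) → (3, 1.5) − 0.05·(36, 15) = (1.2, 0.75)
Step 2: at (1.2, 0.75), ∇φ = (14.4, 7.5) → (1.2, 0.75) − 0.05·(14.4, 7.5) = (0.48, 0.375)
Step 3: at (0.48, 0.375), ∇φ = (5.76, 3.75) → (0.48, 0.375) − 0.05·(5.76, 3.75) = (0.192, 0.1875)

(0.192, 0.1875)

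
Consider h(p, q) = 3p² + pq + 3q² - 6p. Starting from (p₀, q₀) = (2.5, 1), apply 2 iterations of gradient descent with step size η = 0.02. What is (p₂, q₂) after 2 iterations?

∇h = (6p + q - 6, p + 6q)
(p₁, q₁) = (2.5, 1) − 0.02·(10, 8.5) = (2.3, 0.83)
(p₂, q₂) = (2.3, 0.83) − 0.02·(8.63, 7.28) = (2.1274, 0.6844)

(2.1274, 0.6844)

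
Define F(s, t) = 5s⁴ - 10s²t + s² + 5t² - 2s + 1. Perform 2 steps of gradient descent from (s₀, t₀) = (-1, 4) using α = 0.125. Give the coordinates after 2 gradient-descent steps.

(1269.25, 79.9375)

∇F = (20s³ - 20st + 2s - 2, -10s² + 10t)
Step 1: at (-1, 4), ∇F = (56, 30) → (-1, 4) − 0.125·(56, 30) = (-8, 0.25)
Step 2: at (-8, 0.25), ∇F = (-10218, -637.5) → (-8, 0.25) − 0.125·(-10218, -637.5) = (1269.25, 79.9375)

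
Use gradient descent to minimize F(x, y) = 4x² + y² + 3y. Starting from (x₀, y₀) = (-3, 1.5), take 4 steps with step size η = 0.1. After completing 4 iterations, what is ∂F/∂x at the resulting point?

∇F = (8x, 2y + 3)
Step 1: at (-3, 1.5), ∇F = (-24, 6) → (-3, 1.5) − 0.1·(-24, 6) = (-0.6, 0.9)
Step 2: at (-0.6, 0.9), ∇F = (-4.8, 4.8) → (-0.6, 0.9) − 0.1·(-4.8, 4.8) = (-0.12, 0.42)
Step 3: at (-0.12, 0.42), ∇F = (-0.96, 3.84) → (-0.12, 0.42) − 0.1·(-0.96, 3.84) = (-0.024, 0.036)
Step 4: at (-0.024, 0.036), ∇F = (-0.192, 3.072) → (-0.024, 0.036) − 0.1·(-0.192, 3.072) = (-0.0048, -0.2712)
∂F/∂x at (-0.0048, -0.2712) = -0.0384

-0.0384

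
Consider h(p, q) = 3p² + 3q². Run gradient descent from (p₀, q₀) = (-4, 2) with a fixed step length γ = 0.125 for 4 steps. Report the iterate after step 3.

∇h = (6p, 6q)
(p₁, q₁) = (-4, 2) − 0.125·(-24, 12) = (-1, 0.5)
(p₂, q₂) = (-1, 0.5) − 0.125·(-6, 3) = (-0.25, 0.125)
(p₃, q₃) = (-0.25, 0.125) − 0.125·(-1.5, 0.75) = (-0.0625, 0.03125)

(-0.0625, 0.03125)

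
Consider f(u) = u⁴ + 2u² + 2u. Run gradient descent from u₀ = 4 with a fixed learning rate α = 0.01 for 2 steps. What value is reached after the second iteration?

f′(u) = 4u³ + 4u + 2
u₁ = 4 − 0.01·274 = 1.26
u₂ = 1.26 − 0.01·15.041504 = 1.10958496

1.10958496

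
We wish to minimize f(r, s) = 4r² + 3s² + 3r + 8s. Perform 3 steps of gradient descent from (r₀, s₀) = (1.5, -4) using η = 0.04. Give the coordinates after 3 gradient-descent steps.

∇f = (8r + 3, 6s + 8)
Step 1: at (1.5, -4), ∇f = (15, -16) → (1.5, -4) − 0.04·(15, -16) = (0.9, -3.36)
Step 2: at (0.9, -3.36), ∇f = (10.2, -12.16) → (0.9, -3.36) − 0.04·(10.2, -12.16) = (0.492, -2.8736)
Step 3: at (0.492, -2.8736), ∇f = (6.936, -9.2416) → (0.492, -2.8736) − 0.04·(6.936, -9.2416) = (0.21456, -2.503936)

(0.21456, -2.503936)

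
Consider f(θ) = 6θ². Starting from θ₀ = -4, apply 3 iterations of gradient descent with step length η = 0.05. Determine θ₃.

-0.256

f′(θ) = 12θ
θ₁ = -4 − 0.05·(-48) = -1.6
θ₂ = -1.6 − 0.05·(-19.2) = -0.64
θ₃ = -0.64 − 0.05·(-7.68) = -0.256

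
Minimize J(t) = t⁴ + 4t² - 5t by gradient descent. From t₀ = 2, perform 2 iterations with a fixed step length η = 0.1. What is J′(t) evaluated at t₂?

J′(t) = 4t³ + 8t - 5
Step 1: J′(2) = 43; t₁ = 2 − 0.1·43 = -2.3
Step 2: J′(-2.3) = -72.068; t₂ = -2.3 − 0.1·(-72.068) = 4.9068
J′(t) at (4.9068) = 506.812336169728

506.812336169728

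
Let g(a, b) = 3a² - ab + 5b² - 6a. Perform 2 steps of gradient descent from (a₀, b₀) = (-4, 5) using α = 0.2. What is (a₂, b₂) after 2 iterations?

(-0.56, 6.4)

∇g = (6a - b - 6, -a + 10b)
Step 1: at (-4, 5), ∇g = (-35, 54) → (-4, 5) − 0.2·(-35, 54) = (3, -5.8)
Step 2: at (3, -5.8), ∇g = (17.8, -61) → (3, -5.8) − 0.2·(17.8, -61) = (-0.56, 6.4)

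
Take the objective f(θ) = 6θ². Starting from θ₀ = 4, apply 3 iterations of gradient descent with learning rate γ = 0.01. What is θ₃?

f′(θ) = 12θ
Step 1: f′(4) = 48; θ₁ = 4 − 0.01·48 = 3.52
Step 2: f′(3.52) = 42.24; θ₂ = 3.52 − 0.01·42.24 = 3.0976
Step 3: f′(3.0976) = 37.1712; θ₃ = 3.0976 − 0.01·37.1712 = 2.725888

2.725888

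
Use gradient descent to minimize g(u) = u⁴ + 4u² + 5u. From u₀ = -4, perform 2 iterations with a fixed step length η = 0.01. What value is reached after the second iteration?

-1.06233548

g′(u) = 4u³ + 8u + 5
u₁ = -4 − 0.01·(-283) = -1.17
u₂ = -1.17 − 0.01·(-10.766452) = -1.06233548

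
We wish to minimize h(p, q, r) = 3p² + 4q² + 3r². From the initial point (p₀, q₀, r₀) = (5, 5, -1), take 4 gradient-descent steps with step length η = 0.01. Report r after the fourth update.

-0.78074896

∇h = (6p, 8q, 6r)
(p₁, q₁, r₁) = (5, 5, -1) − 0.01·(30, 40, -6) = (4.7, 4.6, -0.94)
(p₂, q₂, r₂) = (4.7, 4.6, -0.94) − 0.01·(28.2, 36.8, -5.64) = (4.418, 4.232, -0.8836)
(p₃, q₃, r₃) = (4.418, 4.232, -0.8836) − 0.01·(26.508, 33.856, -5.3016) = (4.15292, 3.89344, -0.830584)
(p₄, q₄, r₄) = (4.15292, 3.89344, -0.830584) − 0.01·(24.91752, 31.14752, -4.983504) = (3.9037448, 3.5819648, -0.78074896)
r = -0.78074896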